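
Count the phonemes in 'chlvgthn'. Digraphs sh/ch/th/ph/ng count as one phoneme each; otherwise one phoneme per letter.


Parsing 'chlvgthn' greedily, digraphs first:
  'ch' -> digraph (1 consonant phoneme) (phonemes so far: 1)
  'l' -> consonant phoneme (phonemes so far: 2)
  'v' -> consonant phoneme (phonemes so far: 3)
  'g' -> consonant phoneme (phonemes so far: 4)
  'th' -> digraph (1 consonant phoneme) (phonemes so far: 5)
  'n' -> consonant phoneme (phonemes so far: 6)
Total phonemes: 6

6


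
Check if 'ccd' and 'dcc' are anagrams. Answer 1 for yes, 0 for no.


Sort characters of 'ccd': 'ccd'
Sort characters of 'dcc': 'ccd'
Sorted forms match -> they ARE anagrams
Result: 1

1


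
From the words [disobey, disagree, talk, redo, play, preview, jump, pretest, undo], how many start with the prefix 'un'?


Checking each word for prefix 'un':
  'disobey' -> no (count: 0)
  'disagree' -> no (count: 0)
  'talk' -> no (count: 0)
  'redo' -> no (count: 0)
  'play' -> no (count: 0)
  'preview' -> no (count: 0)
  'jump' -> no (count: 0)
  'pretest' -> no (count: 0)
  'undo' -> YES, starts with 'un' (count: 1)
Total with prefix 'un': 1

1


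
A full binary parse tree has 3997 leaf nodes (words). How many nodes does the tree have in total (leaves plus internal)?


Leaf nodes (terminals): 3997
Internal nodes = n - 1 = 3997 - 1 = 3996
Total = leaves + internal = 3997 + 3996 = 7993

7993


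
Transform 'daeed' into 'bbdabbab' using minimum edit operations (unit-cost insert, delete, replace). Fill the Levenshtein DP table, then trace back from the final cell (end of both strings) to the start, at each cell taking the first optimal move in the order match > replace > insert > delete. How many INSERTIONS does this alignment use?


Edit distance = 6. Backtracking from cell (5, 8) with preference match > replace > insert > delete,
then listing the resulting alignment 'daeed' -> 'bbdabbab' left to right:
  Step 1: insert 'b' [insertion #1]
  Step 2: insert 'b' [insertion #2]
  Step 3: keep 'd'
  Step 4: keep 'a'
  Step 5: insert 'b' [insertion #3]
  Step 6: replace e->b
  Step 7: replace e->a
  Step 8: replace d->b
Total insertions: 3

3


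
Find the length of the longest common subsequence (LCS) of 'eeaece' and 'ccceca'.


DP table for LCS of 'eeaece' and 'ccceca':
       c  c  c  e  c  a
    0  0  0  0  0  0  0
  e 0  0  0  0  1  1  1
  e 0  0  0  0  1  1  1
  a 0  0  0  0  1  1  2
  e 0  0  0  0  1  1  2
  c 0  1  1  1  1  2  2
  e 0  1  1  1  2  2  2
LCS: 'ea'
LCS length = 2

2


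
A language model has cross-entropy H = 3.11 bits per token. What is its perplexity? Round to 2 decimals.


Perplexity formula: PP = 2^H
H = 3.11
PP = 2^3.11
Decompose: 2^3.11 = 2^3 * 2^0.11
2^3 = 8, 2^0.11 ~ 1.0792282
PP ~ 8 * 1.0792282 = 8.6338256
Rounded to 2 decimals: 8.63

8.63


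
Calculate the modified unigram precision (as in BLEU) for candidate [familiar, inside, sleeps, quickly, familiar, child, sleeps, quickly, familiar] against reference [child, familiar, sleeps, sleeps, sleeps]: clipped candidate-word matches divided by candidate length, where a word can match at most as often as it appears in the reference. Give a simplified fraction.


Reference word counts: {'child': 1, 'familiar': 1, 'sleeps': 3}
Checking each candidate word (with clipping):
  'familiar' -> in reference (ref count 1, used 1/1) -> match (matches: 1)
  'inside' -> not in reference -> no match (matches: 1)
  'sleeps' -> in reference (ref count 3, used 1/3) -> match (matches: 2)
  'quickly' -> not in reference -> no match (matches: 2)
  'familiar' -> ref count 1 already used up (1/1) -> clipped, no match (matches: 2)
  'child' -> in reference (ref count 1, used 1/1) -> match (matches: 3)
  'sleeps' -> in reference (ref count 3, used 2/3) -> match (matches: 4)
  'quickly' -> not in reference -> no match (matches: 4)
  'familiar' -> ref count 1 already used up (1/1) -> clipped, no match (matches: 4)
Clipped matches: 4, Candidate length: 9
Precision = 4/9

4/9


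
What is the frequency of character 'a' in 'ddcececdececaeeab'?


Scanning 'ddcececdececaeeab' for 'a':
  Position 12: 'a' -> MATCH (count: 1)
  Position 15: 'a' -> MATCH (count: 2)
Total occurrences of 'a': 2

2


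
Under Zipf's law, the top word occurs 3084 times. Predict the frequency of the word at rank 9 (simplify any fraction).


Zipf's law: freq(rank) = f1 / rank
f1 = 3084, rank = 9
freq = 3084 / 9
GCD(3084, 9) = 3
Simplified: 1028/3

1028/3


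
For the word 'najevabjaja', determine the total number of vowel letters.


Scanning each character of 'najevabjaja':
  Position 1: 'n' -> consonant (running count: 0)
  Position 2: 'a' -> vowel (running count: 1)
  Position 3: 'j' -> consonant (running count: 1)
  Position 4: 'e' -> vowel (running count: 2)
  Position 5: 'v' -> consonant (running count: 2)
  Position 6: 'a' -> vowel (running count: 3)
  Position 7: 'b' -> consonant (running count: 3)
  Position 8: 'j' -> consonant (running count: 3)
  Position 9: 'a' -> vowel (running count: 4)
  Position 10: 'j' -> consonant (running count: 4)
  Position 11: 'a' -> vowel (running count: 5)
Total vowels: 5

5


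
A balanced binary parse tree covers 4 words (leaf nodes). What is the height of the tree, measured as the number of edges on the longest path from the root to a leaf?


In a balanced binary tree with n leaves the deepest leaf is ceil(log2(n)) edges below the root.
log2(4) = 2.0000
ceil(2.0000) = 2
height (edges) = 2

2


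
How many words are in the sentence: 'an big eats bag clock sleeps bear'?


Counting words by splitting on spaces:
  Word 1: 'an'
  Word 2: 'big'
  Word 3: 'eats'
  Word 4: 'bag'
  Word 5: 'clock'
  Word 6: 'sleeps'
  Word 7: 'bear'
Total words: 7

7


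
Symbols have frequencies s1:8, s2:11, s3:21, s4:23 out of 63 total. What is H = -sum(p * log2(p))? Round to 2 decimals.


Computing entropy H = -sum(p_i * log2(p_i)):
  s1: p = 8/63 = 0.1270, -p*log2(p) = 0.3781
  s2: p = 11/63 = 0.1746, -p*log2(p) = 0.4396
  s3: p = 21/63 = 0.3333, -p*log2(p) = 0.5283
  s4: p = 23/63 = 0.3651, -p*log2(p) = 0.5307
H = sum of terms = 1.8767
Rounded to 2 decimals: 1.88

1.88


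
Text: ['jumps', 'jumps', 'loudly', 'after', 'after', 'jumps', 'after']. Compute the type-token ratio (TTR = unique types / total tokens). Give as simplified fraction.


Tokens: 7
Unique types: ('after', 'jumps', 'loudly') = 3
TTR = 3/7
Already in lowest terms.

3/7


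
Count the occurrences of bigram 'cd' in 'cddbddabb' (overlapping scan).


Scanning 'cddbddabb' for bigram 'cd':
  Position 0: 'cd' -> MATCH
  Position 1: 'dd' -> no
  Position 2: 'db' -> no
  Position 3: 'bd' -> no
  Position 4: 'dd' -> no
  Position 5: 'da' -> no
  Position 6: 'ab' -> no
  Position 7: 'bb' -> no
Total matches: 1

1


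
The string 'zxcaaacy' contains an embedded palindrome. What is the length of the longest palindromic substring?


Scanning 'zxcaaacy' for palindromic substrings.
Substring at positions 2-6: 'caaac'.
Check: reverse('caaac') = 'caaac' -> palindrome confirmed.
Neighbouring characters ('x' / 'y') break symmetry, so it cannot extend further.
No longer palindromic substring exists; longest length = 5

5


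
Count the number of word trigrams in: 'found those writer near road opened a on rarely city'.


Word trigrams from [10] words:
  Trigram 1: (found those writer)
  Trigram 2: (those writer near)
  Trigram 3: (writer near road)
  Trigram 4: (near road opened)
  Trigram 5: (road opened a)
  Trigram 6: (opened a on)
  Trigram 7: (a on rarely)
  Trigram 8: (on rarely city)
Total word trigrams: 10 - 2 = 8

8


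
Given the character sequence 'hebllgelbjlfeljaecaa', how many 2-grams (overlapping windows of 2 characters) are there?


String 'hebllgelbjlfeljaecaa' has length L = 20.
Number of overlapping n-grams = L - n + 1
Substituting: 20 - 2 + 1 = 19

19


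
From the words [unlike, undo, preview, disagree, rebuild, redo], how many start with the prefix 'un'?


Checking each word for prefix 'un':
  'unlike' -> YES, starts with 'un' (count: 1)
  'undo' -> YES, starts with 'un' (count: 2)
  'preview' -> no (count: 2)
  'disagree' -> no (count: 2)
  'rebuild' -> no (count: 2)
  'redo' -> no (count: 2)
Total with prefix 'un': 2

2


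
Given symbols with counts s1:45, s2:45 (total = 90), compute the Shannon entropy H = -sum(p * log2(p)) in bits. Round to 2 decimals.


Computing entropy H = -sum(p_i * log2(p_i)):
  s1: p = 45/90 = 0.5000, -p*log2(p) = 0.5000
  s2: p = 45/90 = 0.5000, -p*log2(p) = 0.5000
H = sum of terms = 1.0000
Rounded to 2 decimals: 1.00

1.00


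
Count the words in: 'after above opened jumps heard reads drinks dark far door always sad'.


Counting words by splitting on spaces:
  Word 1: 'after'
  Word 2: 'above'
  Word 3: 'opened'
  Word 4: 'jumps'
  Word 5: 'heard'
  Word 6: 'reads'
  Word 7: 'drinks'
  Word 8: 'dark'
  Word 9: 'far'
  Word 10: 'door'
  Word 11: 'always'
  Word 12: 'sad'
Total words: 12

12


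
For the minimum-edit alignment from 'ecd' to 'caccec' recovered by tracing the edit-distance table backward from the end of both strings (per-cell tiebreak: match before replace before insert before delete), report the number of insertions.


Edit distance = 5. Backtracking from cell (3, 6) with preference match > replace > insert > delete,
then listing the resulting alignment 'ecd' -> 'caccec' left to right:
  Step 1: insert 'c' [insertion #1]
  Step 2: insert 'a' [insertion #2]
  Step 3: replace e->c
  Step 4: keep 'c'
  Step 5: insert 'e' [insertion #3]
  Step 6: replace d->c
Total insertions: 3

3


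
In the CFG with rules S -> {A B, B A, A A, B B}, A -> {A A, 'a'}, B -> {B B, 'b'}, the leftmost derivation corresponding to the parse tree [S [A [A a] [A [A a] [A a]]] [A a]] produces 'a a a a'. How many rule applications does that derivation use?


Every bracketed nonterminal node [X ...] in the tree is produced by exactly one rule application.
Reading the tree off as a leftmost derivation:
  Step 1: S  =>  A A   (applied S -> A A)
  Step 2: A A  =>  A A A   (applied A -> A A)
  Step 3: A A A  =>  a A A   (applied A -> a)
  Step 4: a A A  =>  a A A A   (applied A -> A A)
  Step 5: a A A A  =>  a a A A   (applied A -> a)
  Step 6: a a A A  =>  a a a A   (applied A -> a)
  Step 7: a a a A  =>  a a a a   (applied A -> a)
Final yield: a a a a
Total rewrite steps: 7

7


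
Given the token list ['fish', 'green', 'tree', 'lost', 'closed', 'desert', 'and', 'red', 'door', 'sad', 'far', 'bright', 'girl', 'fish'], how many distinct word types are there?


Listing all tokens and tracking unique types:
  Token 1: 'fish' -> NEW (unique so far: 1)
  Token 2: 'green' -> NEW (unique so far: 2)
  Token 3: 'tree' -> NEW (unique so far: 3)
  Token 4: 'lost' -> NEW (unique so far: 4)
  Token 5: 'closed' -> NEW (unique so far: 5)
  Token 6: 'desert' -> NEW (unique so far: 6)
  Token 7: 'and' -> NEW (unique so far: 7)
  Token 8: 'red' -> NEW (unique so far: 8)
  Token 9: 'door' -> NEW (unique so far: 9)
  Token 10: 'sad' -> NEW (unique so far: 10)
  Token 11: 'far' -> NEW (unique so far: 11)
  Token 12: 'bright' -> NEW (unique so far: 12)
  Token 13: 'girl' -> NEW (unique so far: 13)
  Token 14: 'fish' -> duplicate (unique so far: 13)
Unique types: ('and', 'bright', 'closed', 'desert', 'door', 'far', 'fish', 'girl', 'green', 'lost', 'red', 'sad', 'tree')
Vocabulary size: 13

13


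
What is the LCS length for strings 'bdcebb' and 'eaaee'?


DP table for LCS of 'bdcebb' and 'eaaee':
       e  a  a  e  e
    0  0  0  0  0  0
  b 0  0  0  0  0  0
  d 0  0  0  0  0  0
  c 0  0  0  0  0  0
  e 0  1  1  1  1  1
  b 0  1  1  1  1  1
  b 0  1  1  1  1  1
LCS: 'e'
LCS length = 1

1


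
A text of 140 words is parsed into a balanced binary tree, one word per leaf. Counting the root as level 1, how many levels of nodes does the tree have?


In a balanced binary tree with n leaves the deepest leaf is ceil(log2(n)) edges below the root,
so counting node levels inclusive of root and leaves gives ceil(log2(n)) + 1 levels.
log2(140) = 7.1293
ceil(7.1293) = 8
levels = 8 + 1 = 9

9


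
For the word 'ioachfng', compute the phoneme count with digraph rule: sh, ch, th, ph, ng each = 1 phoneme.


Parsing 'ioachfng' greedily, digraphs first:
  'i' -> vowel phoneme (phonemes so far: 1)
  'o' -> vowel phoneme (phonemes so far: 2)
  'a' -> vowel phoneme (phonemes so far: 3)
  'ch' -> digraph (1 consonant phoneme) (phonemes so far: 4)
  'f' -> consonant phoneme (phonemes so far: 5)
  'ng' -> digraph (1 consonant phoneme) (phonemes so far: 6)
Total phonemes: 6

6


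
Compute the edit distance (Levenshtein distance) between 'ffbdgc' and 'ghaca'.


Building DP table for s1='ffbdgc' (len 6) and s2='ghaca' (len 5):
       g  h  a  c  a
    0  1  2  3  4  5
  f 1  1  2  3  4  5
  f 2  2  2  3  4  5
  b 3  3  3  3  4  5
  d 4  4  4  4  4  5
  g 5  4  5  5  5  5
  c 6  5  5  6  5  6
Edit distance = dp[6][5] = 6

6


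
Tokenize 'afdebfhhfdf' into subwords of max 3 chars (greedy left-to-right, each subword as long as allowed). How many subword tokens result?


'afdebfhhfdf' has 11 characters.
Chunking with max size 3:
  Chunk 1: 'afd' (positions 0-2)
  Chunk 2: 'ebf' (positions 3-5)
  Chunk 3: 'hhf' (positions 6-8)
  Chunk 4: 'df' (positions 9-10)
Total chunks: ceil(11 / 3) = 4

4


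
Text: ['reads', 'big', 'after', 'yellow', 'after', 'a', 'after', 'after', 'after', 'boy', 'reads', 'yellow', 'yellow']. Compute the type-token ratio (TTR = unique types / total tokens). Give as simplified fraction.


Tokens: 13
Unique types: ('a', 'after', 'big', 'boy', 'reads', 'yellow') = 6
TTR = 6/13
Already in lowest terms.

6/13


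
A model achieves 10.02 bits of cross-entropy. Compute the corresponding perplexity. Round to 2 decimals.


Perplexity formula: PP = 2^H
H = 10.02
PP = 2^10.02
Decompose: 2^10.02 = 2^10 * 2^0.02
2^10 = 1024, 2^0.02 ~ 1.0139595
PP ~ 1024 * 1.0139595 = 1038.2945280
Rounded to 2 decimals: 1038.29

1038.29


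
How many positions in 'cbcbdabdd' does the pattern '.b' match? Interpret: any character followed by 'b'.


Pattern: .b means any character followed by 'b'.
Scanning 'cbcbdabdd' position-by-position:
  Pos 0: window 'cb' -> MATCH
  Pos 1: window 'bc' -> no
  Pos 2: window 'cb' -> MATCH
  Pos 3: window 'bd' -> no
  Pos 4: window 'da' -> no
  Pos 5: window 'ab' -> MATCH
  Pos 6: window 'bd' -> no
  Pos 7: window 'dd' -> no
  Pos 8: window 'd' -> no
Total matches: 3

3


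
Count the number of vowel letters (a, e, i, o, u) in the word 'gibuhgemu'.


Scanning each character of 'gibuhgemu':
  Position 1: 'g' -> consonant (running count: 0)
  Position 2: 'i' -> vowel (running count: 1)
  Position 3: 'b' -> consonant (running count: 1)
  Position 4: 'u' -> vowel (running count: 2)
  Position 5: 'h' -> consonant (running count: 2)
  Position 6: 'g' -> consonant (running count: 2)
  Position 7: 'e' -> vowel (running count: 3)
  Position 8: 'm' -> consonant (running count: 3)
  Position 9: 'u' -> vowel (running count: 4)
Total vowels: 4

4


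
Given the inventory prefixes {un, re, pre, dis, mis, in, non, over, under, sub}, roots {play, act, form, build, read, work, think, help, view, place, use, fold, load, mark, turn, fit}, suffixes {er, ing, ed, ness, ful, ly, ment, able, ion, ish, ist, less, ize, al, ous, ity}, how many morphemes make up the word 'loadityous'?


Segmenting 'loadityous' against the inventory:
  'load' -> root (morpheme 1)
  'ity' -> suffix (morpheme 2)
  'ous' -> suffix (morpheme 3)
Total morphemes: 3

3


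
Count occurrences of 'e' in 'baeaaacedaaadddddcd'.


Scanning 'baeaaacedaaadddddcd' for 'e':
  Position 2: 'e' -> MATCH (count: 1)
  Position 7: 'e' -> MATCH (count: 2)
Total occurrences of 'e': 2

2


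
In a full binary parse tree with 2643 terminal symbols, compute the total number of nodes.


Leaf nodes (terminals): 2643
Internal nodes = n - 1 = 2643 - 1 = 2642
Total = leaves + internal = 2643 + 2642 = 5285

5285


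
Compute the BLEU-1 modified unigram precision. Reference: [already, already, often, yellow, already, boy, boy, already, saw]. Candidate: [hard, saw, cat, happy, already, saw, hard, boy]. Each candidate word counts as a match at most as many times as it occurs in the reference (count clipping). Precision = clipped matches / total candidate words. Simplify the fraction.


Reference word counts: {'already': 4, 'boy': 2, 'often': 1, 'saw': 1, 'yellow': 1}
Checking each candidate word (with clipping):
  'hard' -> not in reference -> no match (matches: 0)
  'saw' -> in reference (ref count 1, used 1/1) -> match (matches: 1)
  'cat' -> not in reference -> no match (matches: 1)
  'happy' -> not in reference -> no match (matches: 1)
  'already' -> in reference (ref count 4, used 1/4) -> match (matches: 2)
  'saw' -> ref count 1 already used up (1/1) -> clipped, no match (matches: 2)
  'hard' -> not in reference -> no match (matches: 2)
  'boy' -> in reference (ref count 2, used 1/2) -> match (matches: 3)
Clipped matches: 3, Candidate length: 8
Precision = 3/8

3/8


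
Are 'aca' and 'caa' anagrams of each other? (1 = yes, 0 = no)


Sort characters of 'aca': 'aac'
Sort characters of 'caa': 'aac'
Sorted forms match -> they ARE anagrams
Result: 1

1


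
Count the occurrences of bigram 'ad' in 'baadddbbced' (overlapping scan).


Scanning 'baadddbbced' for bigram 'ad':
  Position 0: 'ba' -> no
  Position 1: 'aa' -> no
  Position 2: 'ad' -> MATCH
  Position 3: 'dd' -> no
  Position 4: 'dd' -> no
  Position 5: 'db' -> no
  Position 6: 'bb' -> no
  Position 7: 'bc' -> no
  Position 8: 'ce' -> no
  Position 9: 'ed' -> no
Total matches: 1

1


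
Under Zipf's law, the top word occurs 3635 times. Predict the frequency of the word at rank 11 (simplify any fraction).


Zipf's law: freq(rank) = f1 / rank
f1 = 3635, rank = 11
freq = 3635 / 11
GCD(3635, 11) = 1
Simplified: 3635/11

3635/11


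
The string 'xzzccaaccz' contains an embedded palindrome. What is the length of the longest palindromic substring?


Scanning 'xzzccaaccz' for palindromic substrings.
Substring at positions 2-9: 'zccaaccz'.
Check: reverse('zccaaccz') = 'zccaaccz' -> palindrome confirmed.
Neighbouring characters ('z' / '-') break symmetry, so it cannot extend further.
No longer palindromic substring exists; longest length = 8

8


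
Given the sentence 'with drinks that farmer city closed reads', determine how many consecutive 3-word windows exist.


Word trigrams from [7] words:
  Trigram 1: (with drinks that)
  Trigram 2: (drinks that farmer)
  Trigram 3: (that farmer city)
  Trigram 4: (farmer city closed)
  Trigram 5: (city closed reads)
Total word trigrams: 7 - 2 = 5

5


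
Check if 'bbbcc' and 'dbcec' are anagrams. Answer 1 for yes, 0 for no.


Sort characters of 'bbbcc': 'bbbcc'
Sort characters of 'dbcec': 'bccde'
Sorted forms differ -> they are NOT anagrams
Result: 0

0


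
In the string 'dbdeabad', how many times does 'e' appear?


Scanning 'dbdeabad' for 'e':
  Position 3: 'e' -> MATCH (count: 1)
Total occurrences of 'e': 1

1


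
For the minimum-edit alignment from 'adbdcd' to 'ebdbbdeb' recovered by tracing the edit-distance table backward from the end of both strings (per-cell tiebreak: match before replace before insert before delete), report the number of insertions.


Edit distance = 5. Backtracking from cell (6, 8) with preference match > replace > insert > delete,
then listing the resulting alignment 'adbdcd' -> 'ebdbbdeb' left to right:
  Step 1: insert 'e' [insertion #1]
  Step 2: replace a->b
  Step 3: keep 'd'
  Step 4: insert 'b' [insertion #2]
  Step 5: keep 'b'
  Step 6: keep 'd'
  Step 7: replace c->e
  Step 8: replace d->b
Total insertions: 2

2


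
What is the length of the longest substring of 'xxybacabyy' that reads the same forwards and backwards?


Scanning 'xxybacabyy' for palindromic substrings.
Substring at positions 2-8: 'ybacaby'.
Check: reverse('ybacaby') = 'ybacaby' -> palindrome confirmed.
Neighbouring characters ('x' / 'y') break symmetry, so it cannot extend further.
No longer palindromic substring exists; longest length = 7

7


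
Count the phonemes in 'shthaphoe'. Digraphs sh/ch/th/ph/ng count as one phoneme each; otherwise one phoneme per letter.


Parsing 'shthaphoe' greedily, digraphs first:
  'sh' -> digraph (1 consonant phoneme) (phonemes so far: 1)
  'th' -> digraph (1 consonant phoneme) (phonemes so far: 2)
  'a' -> vowel phoneme (phonemes so far: 3)
  'ph' -> digraph (1 consonant phoneme) (phonemes so far: 4)
  'o' -> vowel phoneme (phonemes so far: 5)
  'e' -> vowel phoneme (phonemes so far: 6)
Total phonemes: 6

6


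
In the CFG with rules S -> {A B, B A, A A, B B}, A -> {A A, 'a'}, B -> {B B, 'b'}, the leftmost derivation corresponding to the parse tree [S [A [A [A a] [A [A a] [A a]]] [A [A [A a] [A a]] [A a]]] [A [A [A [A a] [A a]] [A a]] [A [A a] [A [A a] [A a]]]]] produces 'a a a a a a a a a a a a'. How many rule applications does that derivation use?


Every bracketed nonterminal node [X ...] in the tree is produced by exactly one rule application.
Reading the tree off as a leftmost derivation:
  Step 1: S  =>  A A   (applied S -> A A)
  Step 2: A A  =>  A A A   (applied A -> A A)
  Step 3: A A A  =>  A A A A   (applied A -> A A)
  Step 4: A A A A  =>  a A A A   (applied A -> a)
  Step 5: a A A A  =>  a A A A A   (applied A -> A A)
  Step 6: a A A A A  =>  a a A A A   (applied A -> a)
  Step 7: a a A A A  =>  a a a A A   (applied A -> a)
  Step 8: a a a A A  =>  a a a A A A   (applied A -> A A)
  Step 9: a a a A A A  =>  a a a A A A A   (applied A -> A A)
  Step 10: a a a A A A A  =>  a a a a A A A   (applied A -> a)
  Step 11: a a a a A A A  =>  a a a a a A A   (applied A -> a)
  Step 12: a a a a a A A  =>  a a a a a a A   (applied A -> a)
  Step 13: a a a a a a A  =>  a a a a a a A A   (applied A -> A A)
  Step 14: a a a a a a A A  =>  a a a a a a A A A   (applied A -> A A)
  Step 15: a a a a a a A A A  =>  a a a a a a A A A A   (applied A -> A A)
  Step 16: a a a a a a A A A A  =>  a a a a a a a A A A   (applied A -> a)
  Step 17: a a a a a a a A A A  =>  a a a a a a a a A A   (applied A -> a)
  Step 18: a a a a a a a a A A  =>  a a a a a a a a a A   (applied A -> a)
  Step 19: a a a a a a a a a A  =>  a a a a a a a a a A A   (applied A -> A A)
  Step 20: a a a a a a a a a A A  =>  a a a a a a a a a a A   (applied A -> a)
  Step 21: a a a a a a a a a a A  =>  a a a a a a a a a a A A   (applied A -> A A)
  Step 22: a a a a a a a a a a A A  =>  a a a a a a a a a a a A   (applied A -> a)
  Step 23: a a a a a a a a a a a A  =>  a a a a a a a a a a a a   (applied A -> a)
Final yield: a a a a a a a a a a a a
Total rewrite steps: 23

23


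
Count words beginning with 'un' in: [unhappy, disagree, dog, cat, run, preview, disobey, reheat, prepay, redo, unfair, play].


Checking each word for prefix 'un':
  'unhappy' -> YES, starts with 'un' (count: 1)
  'disagree' -> no (count: 1)
  'dog' -> no (count: 1)
  'cat' -> no (count: 1)
  'run' -> no (count: 1)
  'preview' -> no (count: 1)
  'disobey' -> no (count: 1)
  'reheat' -> no (count: 1)
  'prepay' -> no (count: 1)
  'redo' -> no (count: 1)
  'unfair' -> YES, starts with 'un' (count: 2)
  'play' -> no (count: 2)
Total with prefix 'un': 2

2


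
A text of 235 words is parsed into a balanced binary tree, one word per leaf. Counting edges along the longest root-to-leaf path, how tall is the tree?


In a balanced binary tree with n leaves the deepest leaf is ceil(log2(n)) edges below the root.
log2(235) = 7.8765
ceil(7.8765) = 8
height (edges) = 8

8


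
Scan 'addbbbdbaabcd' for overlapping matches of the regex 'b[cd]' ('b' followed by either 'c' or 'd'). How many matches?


Pattern: b[cd] means 'b' followed by either 'c' or 'd'.
Scanning 'addbbbdbaabcd' position-by-position:
  Pos 0: window 'ad' -> no
  Pos 1: window 'dd' -> no
  Pos 2: window 'db' -> no
  Pos 3: window 'bb' -> no
  Pos 4: window 'bb' -> no
  Pos 5: window 'bd' -> MATCH
  Pos 6: window 'db' -> no
  Pos 7: window 'ba' -> no
  Pos 8: window 'aa' -> no
  Pos 9: window 'ab' -> no
  Pos 10: window 'bc' -> MATCH
  Pos 11: window 'cd' -> no
  Pos 12: window 'd' -> no
Total matches: 2

2


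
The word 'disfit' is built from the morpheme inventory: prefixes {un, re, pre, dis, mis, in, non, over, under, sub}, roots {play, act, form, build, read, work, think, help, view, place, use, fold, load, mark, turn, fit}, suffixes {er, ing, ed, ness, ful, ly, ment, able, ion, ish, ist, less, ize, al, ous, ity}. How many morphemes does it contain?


Segmenting 'disfit' against the inventory:
  'dis' -> prefix (morpheme 1)
  'fit' -> root (morpheme 2)
Total morphemes: 2

2


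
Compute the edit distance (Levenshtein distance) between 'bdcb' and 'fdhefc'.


Building DP table for s1='bdcb' (len 4) and s2='fdhefc' (len 6):
       f  d  h  e  f  c
    0  1  2  3  4  5  6
  b 1  1  2  3  4  5  6
  d 2  2  1  2  3  4  5
  c 3  3  2  2  3  4  4
  b 4  4  3  3  3  4  5
Edit distance = dp[4][6] = 5

5


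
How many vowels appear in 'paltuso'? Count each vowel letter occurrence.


Scanning each character of 'paltuso':
  Position 1: 'p' -> consonant (running count: 0)
  Position 2: 'a' -> vowel (running count: 1)
  Position 3: 'l' -> consonant (running count: 1)
  Position 4: 't' -> consonant (running count: 1)
  Position 5: 'u' -> vowel (running count: 2)
  Position 6: 's' -> consonant (running count: 2)
  Position 7: 'o' -> vowel (running count: 3)
Total vowels: 3

3


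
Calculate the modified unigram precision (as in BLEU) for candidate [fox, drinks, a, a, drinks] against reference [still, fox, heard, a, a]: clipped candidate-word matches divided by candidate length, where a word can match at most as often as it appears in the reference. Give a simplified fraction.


Reference word counts: {'a': 2, 'fox': 1, 'heard': 1, 'still': 1}
Checking each candidate word (with clipping):
  'fox' -> in reference (ref count 1, used 1/1) -> match (matches: 1)
  'drinks' -> not in reference -> no match (matches: 1)
  'a' -> in reference (ref count 2, used 1/2) -> match (matches: 2)
  'a' -> in reference (ref count 2, used 2/2) -> match (matches: 3)
  'drinks' -> not in reference -> no match (matches: 3)
Clipped matches: 3, Candidate length: 5
Precision = 3/5

3/5


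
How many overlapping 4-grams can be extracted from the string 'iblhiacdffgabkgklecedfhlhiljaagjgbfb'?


String 'iblhiacdffgabkgklecedfhlhiljaagjgbfb' has length L = 36.
Number of overlapping n-grams = L - n + 1
Substituting: 36 - 4 + 1 = 33

33


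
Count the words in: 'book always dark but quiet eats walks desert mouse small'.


Counting words by splitting on spaces:
  Word 1: 'book'
  Word 2: 'always'
  Word 3: 'dark'
  Word 4: 'but'
  Word 5: 'quiet'
  Word 6: 'eats'
  Word 7: 'walks'
  Word 8: 'desert'
  Word 9: 'mouse'
  Word 10: 'small'
Total words: 10

10


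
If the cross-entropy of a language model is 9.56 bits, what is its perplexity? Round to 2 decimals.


Perplexity formula: PP = 2^H
H = 9.56
PP = 2^9.56
Decompose: 2^9.56 = 2^9 * 2^0.56
2^9 = 512, 2^0.56 ~ 1.4742692
PP ~ 512 * 1.4742692 = 754.8258304
Rounded to 2 decimals: 754.83

754.83


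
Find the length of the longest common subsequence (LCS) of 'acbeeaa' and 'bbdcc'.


DP table for LCS of 'acbeeaa' and 'bbdcc':
       b  b  d  c  c
    0  0  0  0  0  0
  a 0  0  0  0  0  0
  c 0  0  0  0  1  1
  b 0  1  1  1  1  1
  e 0  1  1  1  1  1
  e 0  1  1  1  1  1
  a 0  1  1  1  1  1
  a 0  1  1  1  1  1
LCS: 'c'
LCS length = 1

1


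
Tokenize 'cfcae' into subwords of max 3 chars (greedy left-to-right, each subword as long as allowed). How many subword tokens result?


'cfcae' has 5 characters.
Chunking with max size 3:
  Chunk 1: 'cfc' (positions 0-2)
  Chunk 2: 'ae' (positions 3-4)
Total chunks: ceil(5 / 3) = 2

2


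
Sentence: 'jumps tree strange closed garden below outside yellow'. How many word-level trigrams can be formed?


Word trigrams from [8] words:
  Trigram 1: (jumps tree strange)
  Trigram 2: (tree strange closed)
  Trigram 3: (strange closed garden)
  Trigram 4: (closed garden below)
  Trigram 5: (garden below outside)
  Trigram 6: (below outside yellow)
Total word trigrams: 8 - 2 = 6

6


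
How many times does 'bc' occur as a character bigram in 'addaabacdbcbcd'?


Scanning 'addaabacdbcbcd' for bigram 'bc':
  Position 0: 'ad' -> no
  Position 1: 'dd' -> no
  Position 2: 'da' -> no
  Position 3: 'aa' -> no
  Position 4: 'ab' -> no
  Position 5: 'ba' -> no
  Position 6: 'ac' -> no
  Position 7: 'cd' -> no
  Position 8: 'db' -> no
  Position 9: 'bc' -> MATCH
  Position 10: 'cb' -> no
  Position 11: 'bc' -> MATCH
  Position 12: 'cd' -> no
Total matches: 2

2


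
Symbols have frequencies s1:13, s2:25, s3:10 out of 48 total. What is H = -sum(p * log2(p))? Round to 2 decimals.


Computing entropy H = -sum(p_i * log2(p_i)):
  s1: p = 13/48 = 0.2708, -p*log2(p) = 0.5104
  s2: p = 25/48 = 0.5208, -p*log2(p) = 0.4902
  s3: p = 10/48 = 0.2083, -p*log2(p) = 0.4715
H = sum of terms = 1.4721
Rounded to 2 decimals: 1.47

1.47


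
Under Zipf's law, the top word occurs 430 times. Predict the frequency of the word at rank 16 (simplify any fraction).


Zipf's law: freq(rank) = f1 / rank
f1 = 430, rank = 16
freq = 430 / 16
GCD(430, 16) = 2
Simplified: 215/8

215/8


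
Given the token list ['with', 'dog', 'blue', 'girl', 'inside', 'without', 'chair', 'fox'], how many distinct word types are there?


Listing all tokens and tracking unique types:
  Token 1: 'with' -> NEW (unique so far: 1)
  Token 2: 'dog' -> NEW (unique so far: 2)
  Token 3: 'blue' -> NEW (unique so far: 3)
  Token 4: 'girl' -> NEW (unique so far: 4)
  Token 5: 'inside' -> NEW (unique so far: 5)
  Token 6: 'without' -> NEW (unique so far: 6)
  Token 7: 'chair' -> NEW (unique so far: 7)
  Token 8: 'fox' -> NEW (unique so far: 8)
Unique types: ('blue', 'chair', 'dog', 'fox', 'girl', 'inside', 'with', 'without')
Vocabulary size: 8

8


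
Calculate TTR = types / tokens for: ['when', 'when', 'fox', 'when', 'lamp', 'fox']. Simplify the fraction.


Tokens: 6
Unique types: ('fox', 'lamp', 'when') = 3
TTR = 3/6
Simplify: divide both by 3 -> 1/2
TTR = 1/2

1/2


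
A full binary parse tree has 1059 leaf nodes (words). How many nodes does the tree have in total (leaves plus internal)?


Leaf nodes (terminals): 1059
Internal nodes = n - 1 = 1059 - 1 = 1058
Total = leaves + internal = 1059 + 1058 = 2117

2117


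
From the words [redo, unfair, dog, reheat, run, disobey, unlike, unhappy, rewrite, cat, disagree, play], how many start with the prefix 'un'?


Checking each word for prefix 'un':
  'redo' -> no (count: 0)
  'unfair' -> YES, starts with 'un' (count: 1)
  'dog' -> no (count: 1)
  'reheat' -> no (count: 1)
  'run' -> no (count: 1)
  'disobey' -> no (count: 1)
  'unlike' -> YES, starts with 'un' (count: 2)
  'unhappy' -> YES, starts with 'un' (count: 3)
  'rewrite' -> no (count: 3)
  'cat' -> no (count: 3)
  'disagree' -> no (count: 3)
  'play' -> no (count: 3)
Total with prefix 'un': 3

3


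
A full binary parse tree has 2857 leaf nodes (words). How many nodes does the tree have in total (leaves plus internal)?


Leaf nodes (terminals): 2857
Internal nodes = n - 1 = 2857 - 1 = 2856
Total = leaves + internal = 2857 + 2856 = 5713

5713


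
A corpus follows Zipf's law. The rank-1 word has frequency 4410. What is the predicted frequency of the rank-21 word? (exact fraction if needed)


Zipf's law: freq(rank) = f1 / rank
f1 = 4410, rank = 21
freq = 4410 / 21
= 210

210


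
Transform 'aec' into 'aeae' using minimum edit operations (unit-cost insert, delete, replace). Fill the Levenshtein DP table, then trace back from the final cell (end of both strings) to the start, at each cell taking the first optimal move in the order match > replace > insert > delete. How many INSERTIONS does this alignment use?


Edit distance = 2. Backtracking from cell (3, 4) with preference match > replace > insert > delete,
then listing the resulting alignment 'aec' -> 'aeae' left to right:
  Step 1: keep 'a'
  Step 2: keep 'e'
  Step 3: insert 'a' [insertion #1]
  Step 4: replace c->e
Total insertions: 1

1


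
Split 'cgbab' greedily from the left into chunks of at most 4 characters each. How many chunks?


'cgbab' has 5 characters.
Chunking with max size 4:
  Chunk 1: 'cgba' (positions 0-3)
  Chunk 2: 'b' (positions 4-4)
Total chunks: ceil(5 / 4) = 2

2


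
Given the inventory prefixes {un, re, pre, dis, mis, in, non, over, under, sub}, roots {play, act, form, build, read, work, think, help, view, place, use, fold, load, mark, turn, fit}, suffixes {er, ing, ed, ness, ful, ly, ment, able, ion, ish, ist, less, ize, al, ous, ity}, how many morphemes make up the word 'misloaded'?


Segmenting 'misloaded' against the inventory:
  'mis' -> prefix (morpheme 1)
  'load' -> root (morpheme 2)
  'ed' -> suffix (morpheme 3)
Total morphemes: 3

3


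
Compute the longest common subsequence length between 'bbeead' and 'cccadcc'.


DP table for LCS of 'bbeead' and 'cccadcc':
       c  c  c  a  d  c  c
    0  0  0  0  0  0  0  0
  b 0  0  0  0  0  0  0  0
  b 0  0  0  0  0  0  0  0
  e 0  0  0  0  0  0  0  0
  e 0  0  0  0  0  0  0  0
  a 0  0  0  0  1  1  1  1
  d 0  0  0  0  1  2  2  2
LCS: 'ad'
LCS length = 2

2


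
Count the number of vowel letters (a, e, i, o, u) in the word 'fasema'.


Scanning each character of 'fasema':
  Position 1: 'f' -> consonant (running count: 0)
  Position 2: 'a' -> vowel (running count: 1)
  Position 3: 's' -> consonant (running count: 1)
  Position 4: 'e' -> vowel (running count: 2)
  Position 5: 'm' -> consonant (running count: 2)
  Position 6: 'a' -> vowel (running count: 3)
Total vowels: 3

3


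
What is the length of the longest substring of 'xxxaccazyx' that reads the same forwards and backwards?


Scanning 'xxxaccazyx' for palindromic substrings.
Substring at positions 3-6: 'acca'.
Check: reverse('acca') = 'acca' -> palindrome confirmed.
Neighbouring characters ('x' / 'z') break symmetry, so it cannot extend further.
No longer palindromic substring exists; longest length = 4

4


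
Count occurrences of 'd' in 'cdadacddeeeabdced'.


Scanning 'cdadacddeeeabdced' for 'd':
  Position 1: 'd' -> MATCH (count: 1)
  Position 3: 'd' -> MATCH (count: 2)
  Position 6: 'd' -> MATCH (count: 3)
  Position 7: 'd' -> MATCH (count: 4)
  Position 13: 'd' -> MATCH (count: 5)
  Position 16: 'd' -> MATCH (count: 6)
Total occurrences of 'd': 6

6


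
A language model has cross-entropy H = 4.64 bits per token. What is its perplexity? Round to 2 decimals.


Perplexity formula: PP = 2^H
H = 4.64
PP = 2^4.64
Decompose: 2^4.64 = 2^4 * 2^0.64
2^4 = 16, 2^0.64 ~ 1.5583292
PP ~ 16 * 1.5583292 = 24.9332672
Rounded to 2 decimals: 24.93

24.93


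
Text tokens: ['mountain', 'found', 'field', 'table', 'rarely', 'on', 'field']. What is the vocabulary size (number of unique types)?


Listing all tokens and tracking unique types:
  Token 1: 'mountain' -> NEW (unique so far: 1)
  Token 2: 'found' -> NEW (unique so far: 2)
  Token 3: 'field' -> NEW (unique so far: 3)
  Token 4: 'table' -> NEW (unique so far: 4)
  Token 5: 'rarely' -> NEW (unique so far: 5)
  Token 6: 'on' -> NEW (unique so far: 6)
  Token 7: 'field' -> duplicate (unique so far: 6)
Unique types: ('field', 'found', 'mountain', 'on', 'rarely', 'table')
Vocabulary size: 6

6


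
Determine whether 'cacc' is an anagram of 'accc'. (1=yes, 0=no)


Sort characters of 'cacc': 'accc'
Sort characters of 'accc': 'accc'
Sorted forms match -> they ARE anagrams
Result: 1

1


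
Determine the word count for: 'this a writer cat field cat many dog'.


Counting words by splitting on spaces:
  Word 1: 'this'
  Word 2: 'a'
  Word 3: 'writer'
  Word 4: 'cat'
  Word 5: 'field'
  Word 6: 'cat'
  Word 7: 'many'
  Word 8: 'dog'
Total words: 8

8


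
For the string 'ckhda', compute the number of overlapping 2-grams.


String 'ckhda' has length L = 5.
Number of overlapping n-grams = L - n + 1
Substituting: 5 - 2 + 1 = 4

4


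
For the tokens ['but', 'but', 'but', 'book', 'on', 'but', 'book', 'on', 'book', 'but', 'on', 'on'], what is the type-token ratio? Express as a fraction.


Tokens: 12
Unique types: ('book', 'but', 'on') = 3
TTR = 3/12
Simplify: divide both by 3 -> 1/4
TTR = 1/4

1/4


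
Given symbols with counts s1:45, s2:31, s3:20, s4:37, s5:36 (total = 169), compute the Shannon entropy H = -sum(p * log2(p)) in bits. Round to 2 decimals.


Computing entropy H = -sum(p_i * log2(p_i)):
  s1: p = 45/169 = 0.2663, -p*log2(p) = 0.5083
  s2: p = 31/169 = 0.1834, -p*log2(p) = 0.4488
  s3: p = 20/169 = 0.1183, -p*log2(p) = 0.3644
  s4: p = 37/169 = 0.2189, -p*log2(p) = 0.4798
  s5: p = 36/169 = 0.2130, -p*log2(p) = 0.4752
H = sum of terms = 2.2765
Rounded to 2 decimals: 2.28

2.28


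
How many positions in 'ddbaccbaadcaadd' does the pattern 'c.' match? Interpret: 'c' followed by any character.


Pattern: c. means 'c' followed by any character.
Scanning 'ddbaccbaadcaadd' position-by-position:
  Pos 0: window 'dd' -> no
  Pos 1: window 'db' -> no
  Pos 2: window 'ba' -> no
  Pos 3: window 'ac' -> no
  Pos 4: window 'cc' -> MATCH
  Pos 5: window 'cb' -> MATCH
  Pos 6: window 'ba' -> no
  Pos 7: window 'aa' -> no
  Pos 8: window 'ad' -> no
  Pos 9: window 'dc' -> no
  Pos 10: window 'ca' -> MATCH
  Pos 11: window 'aa' -> no
  Pos 12: window 'ad' -> no
  Pos 13: window 'dd' -> no
  Pos 14: window 'd' -> no
Total matches: 3

3


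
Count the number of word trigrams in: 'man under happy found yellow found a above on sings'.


Word trigrams from [10] words:
  Trigram 1: (man under happy)
  Trigram 2: (under happy found)
  Trigram 3: (happy found yellow)
  Trigram 4: (found yellow found)
  Trigram 5: (yellow found a)
  Trigram 6: (found a above)
  Trigram 7: (a above on)
  Trigram 8: (above on sings)
Total word trigrams: 10 - 2 = 8

8


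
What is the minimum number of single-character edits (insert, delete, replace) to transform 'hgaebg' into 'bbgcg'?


Building DP table for s1='hgaebg' (len 6) and s2='bbgcg' (len 5):
       b  b  g  c  g
    0  1  2  3  4  5
  h 1  1  2  3  4  5
  g 2  2  2  2  3  4
  a 3  3  3  3  3  4
  e 4  4  4  4  4  4
  b 5  4  4  5  5  5
  g 6  5  5  4  5  5
Edit distance = dp[6][5] = 5

5


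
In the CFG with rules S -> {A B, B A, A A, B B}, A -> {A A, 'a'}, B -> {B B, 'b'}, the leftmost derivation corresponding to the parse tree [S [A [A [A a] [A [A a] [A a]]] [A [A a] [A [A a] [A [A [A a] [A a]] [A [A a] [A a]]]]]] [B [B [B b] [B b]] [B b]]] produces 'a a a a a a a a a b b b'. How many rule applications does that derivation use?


Every bracketed nonterminal node [X ...] in the tree is produced by exactly one rule application.
Reading the tree off as a leftmost derivation:
  Step 1: S  =>  A B   (applied S -> A B)
  Step 2: A B  =>  A A B   (applied A -> A A)
  Step 3: A A B  =>  A A A B   (applied A -> A A)
  Step 4: A A A B  =>  a A A B   (applied A -> a)
  Step 5: a A A B  =>  a A A A B   (applied A -> A A)
  Step 6: a A A A B  =>  a a A A B   (applied A -> a)
  Step 7: a a A A B  =>  a a a A B   (applied A -> a)
  Step 8: a a a A B  =>  a a a A A B   (applied A -> A A)
  Step 9: a a a A A B  =>  a a a a A B   (applied A -> a)
  Step 10: a a a a A B  =>  a a a a A A B   (applied A -> A A)
  Step 11: a a a a A A B  =>  a a a a a A B   (applied A -> a)
  Step 12: a a a a a A B  =>  a a a a a A A B   (applied A -> A A)
  Step 13: a a a a a A A B  =>  a a a a a A A A B   (applied A -> A A)
  Step 14: a a a a a A A A B  =>  a a a a a a A A B   (applied A -> a)
  Step 15: a a a a a a A A B  =>  a a a a a a a A B   (applied A -> a)
  Step 16: a a a a a a a A B  =>  a a a a a a a A A B   (applied A -> A A)
  Step 17: a a a a a a a A A B  =>  a a a a a a a a A B   (applied A -> a)
  Step 18: a a a a a a a a A B  =>  a a a a a a a a a B   (applied A -> a)
  Step 19: a a a a a a a a a B  =>  a a a a a a a a a B B   (applied B -> B B)
  Step 20: a a a a a a a a a B B  =>  a a a a a a a a a B B B   (applied B -> B B)
  Step 21: a a a a a a a a a B B B  =>  a a a a a a a a a b B B   (applied B -> b)
  Step 22: a a a a a a a a a b B B  =>  a a a a a a a a a b b B   (applied B -> b)
  Step 23: a a a a a a a a a b b B  =>  a a a a a a a a a b b b   (applied B -> b)
Final yield: a a a a a a a a a b b b
Total rewrite steps: 23

23
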